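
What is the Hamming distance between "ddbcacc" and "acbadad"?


Comparing "ddbcacc" and "acbadad" position by position:
  Position 0: 'd' vs 'a' => differ
  Position 1: 'd' vs 'c' => differ
  Position 2: 'b' vs 'b' => same
  Position 3: 'c' vs 'a' => differ
  Position 4: 'a' vs 'd' => differ
  Position 5: 'c' vs 'a' => differ
  Position 6: 'c' vs 'd' => differ
Total differences (Hamming distance): 6

6


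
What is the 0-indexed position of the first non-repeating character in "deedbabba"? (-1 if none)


Input: deedbabba
Character frequencies:
  'a': 2
  'b': 3
  'd': 2
  'e': 2
Scanning left to right for freq == 1:
  Position 0 ('d'): freq=2, skip
  Position 1 ('e'): freq=2, skip
  Position 2 ('e'): freq=2, skip
  Position 3 ('d'): freq=2, skip
  Position 4 ('b'): freq=3, skip
  Position 5 ('a'): freq=2, skip
  Position 6 ('b'): freq=3, skip
  Position 7 ('b'): freq=3, skip
  Position 8 ('a'): freq=2, skip
  No unique character found => answer = -1

-1


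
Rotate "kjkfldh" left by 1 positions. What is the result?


Input: "kjkfldh", rotate left by 1
First 1 characters: "k"
Remaining characters: "jkfldh"
Concatenate remaining + first: "jkfldh" + "k" = "jkfldhk"

jkfldhk


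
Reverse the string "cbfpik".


Input: cbfpik
Reading characters right to left:
  Position 5: 'k'
  Position 4: 'i'
  Position 3: 'p'
  Position 2: 'f'
  Position 1: 'b'
  Position 0: 'c'
Reversed: kipfbc

kipfbc


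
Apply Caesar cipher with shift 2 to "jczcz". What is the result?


Caesar cipher: shift "jczcz" by 2
  'j' (pos 9) + 2 = pos 11 = 'l'
  'c' (pos 2) + 2 = pos 4 = 'e'
  'z' (pos 25) + 2 = pos 1 = 'b'
  'c' (pos 2) + 2 = pos 4 = 'e'
  'z' (pos 25) + 2 = pos 1 = 'b'
Result: lebeb

lebeb


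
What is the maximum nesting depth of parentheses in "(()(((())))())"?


Input: "(()(((())))())"
Tracking depth:
  Position 0 '(': depth becomes 1
  Position 1 '(': depth becomes 2
  Position 2 ')': depth becomes 1
  Position 3 '(': depth becomes 2
  Position 4 '(': depth becomes 3
  Position 5 '(': depth becomes 4
  Position 6 '(': depth becomes 5
  Position 7 ')': depth becomes 4
  Position 8 ')': depth becomes 3
  Position 9 ')': depth becomes 2
  Position 10 ')': depth becomes 1
  Position 11 '(': depth becomes 2
  Position 12 ')': depth becomes 1
  Position 13 ')': depth becomes 0
Maximum depth reached: 5

5


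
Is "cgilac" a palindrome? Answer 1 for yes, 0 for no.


Input: cgilac
Reversed: caligc
  Compare pos 0 ('c') with pos 5 ('c'): match
  Compare pos 1 ('g') with pos 4 ('a'): MISMATCH
  Compare pos 2 ('i') with pos 3 ('l'): MISMATCH
Result: not a palindrome

0


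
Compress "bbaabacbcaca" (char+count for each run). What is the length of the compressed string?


Input: bbaabacbcaca
Runs:
  'b' x 2 => "b2"
  'a' x 2 => "a2"
  'b' x 1 => "b1"
  'a' x 1 => "a1"
  'c' x 1 => "c1"
  'b' x 1 => "b1"
  'c' x 1 => "c1"
  'a' x 1 => "a1"
  'c' x 1 => "c1"
  'a' x 1 => "a1"
Compressed: "b2a2b1a1c1b1c1a1c1a1"
Compressed length: 20

20


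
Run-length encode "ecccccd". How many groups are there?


Input: ecccccd
Scanning for consecutive runs:
  Group 1: 'e' x 1 (positions 0-0)
  Group 2: 'c' x 5 (positions 1-5)
  Group 3: 'd' x 1 (positions 6-6)
Total groups: 3

3


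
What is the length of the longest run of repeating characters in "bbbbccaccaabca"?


Input: "bbbbccaccaabca"
Scanning for longest run:
  Position 1 ('b'): continues run of 'b', length=2
  Position 2 ('b'): continues run of 'b', length=3
  Position 3 ('b'): continues run of 'b', length=4
  Position 4 ('c'): new char, reset run to 1
  Position 5 ('c'): continues run of 'c', length=2
  Position 6 ('a'): new char, reset run to 1
  Position 7 ('c'): new char, reset run to 1
  Position 8 ('c'): continues run of 'c', length=2
  Position 9 ('a'): new char, reset run to 1
  Position 10 ('a'): continues run of 'a', length=2
  Position 11 ('b'): new char, reset run to 1
  Position 12 ('c'): new char, reset run to 1
  Position 13 ('a'): new char, reset run to 1
Longest run: 'b' with length 4

4


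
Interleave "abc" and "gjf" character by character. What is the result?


Interleaving "abc" and "gjf":
  Position 0: 'a' from first, 'g' from second => "ag"
  Position 1: 'b' from first, 'j' from second => "bj"
  Position 2: 'c' from first, 'f' from second => "cf"
Result: agbjcf

agbjcf


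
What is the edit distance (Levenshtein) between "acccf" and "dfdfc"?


Computing edit distance: "acccf" -> "dfdfc"
DP table:
           d    f    d    f    c
      0    1    2    3    4    5
  a   1    1    2    3    4    5
  c   2    2    2    3    4    4
  c   3    3    3    3    4    4
  c   4    4    4    4    4    4
  f   5    5    4    5    4    5
Edit distance = dp[5][5] = 5

5


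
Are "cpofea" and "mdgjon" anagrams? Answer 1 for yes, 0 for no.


Strings: "cpofea", "mdgjon"
Sorted first:  acefop
Sorted second: dgjmno
Differ at position 0: 'a' vs 'd' => not anagrams

0


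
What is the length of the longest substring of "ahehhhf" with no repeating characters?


Input: "ahehhhf"
Sliding window (track last position of each char):
  Position 0 ('a'): window [0,0] length 1 -- new best
  Position 1 ('h'): window [0,1] length 2 -- new best
  Position 2 ('e'): window [0,2] length 3 -- new best
  Position 3 ('h'): repeat (last at 1), move window start to 2
  Position 3 ('h'): window [2,3] length 2
  Position 4 ('h'): repeat (last at 3), move window start to 4
  Position 4 ('h'): window [4,4] length 1
  Position 5 ('h'): repeat (last at 4), move window start to 5
  Position 5 ('h'): window [5,5] length 1
  Position 6 ('f'): window [5,6] length 2
Longest substring with no repeats: "ahe" with length 3

3


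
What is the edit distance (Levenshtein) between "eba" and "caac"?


Computing edit distance: "eba" -> "caac"
DP table:
           c    a    a    c
      0    1    2    3    4
  e   1    1    2    3    4
  b   2    2    2    3    4
  a   3    3    2    2    3
Edit distance = dp[3][4] = 3

3


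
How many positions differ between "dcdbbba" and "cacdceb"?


Comparing "dcdbbba" and "cacdceb" position by position:
  Position 0: 'd' vs 'c' => DIFFER
  Position 1: 'c' vs 'a' => DIFFER
  Position 2: 'd' vs 'c' => DIFFER
  Position 3: 'b' vs 'd' => DIFFER
  Position 4: 'b' vs 'c' => DIFFER
  Position 5: 'b' vs 'e' => DIFFER
  Position 6: 'a' vs 'b' => DIFFER
Positions that differ: 7

7


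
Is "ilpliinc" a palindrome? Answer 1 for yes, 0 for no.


Input: ilpliinc
Reversed: cniilpli
  Compare pos 0 ('i') with pos 7 ('c'): MISMATCH
  Compare pos 1 ('l') with pos 6 ('n'): MISMATCH
  Compare pos 2 ('p') with pos 5 ('i'): MISMATCH
  Compare pos 3 ('l') with pos 4 ('i'): MISMATCH
Result: not a palindrome

0


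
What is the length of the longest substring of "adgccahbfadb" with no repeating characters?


Input: "adgccahbfadb"
Sliding window (track last position of each char):
  Position 0 ('a'): window [0,0] length 1 -- new best
  Position 1 ('d'): window [0,1] length 2 -- new best
  Position 2 ('g'): window [0,2] length 3 -- new best
  Position 3 ('c'): window [0,3] length 4 -- new best
  Position 4 ('c'): repeat (last at 3), move window start to 4
  Position 4 ('c'): window [4,4] length 1
  Position 5 ('a'): window [4,5] length 2
  Position 6 ('h'): window [4,6] length 3
  Position 7 ('b'): window [4,7] length 4
  Position 8 ('f'): window [4,8] length 5 -- new best
  Position 9 ('a'): repeat (last at 5), move window start to 6
  Position 9 ('a'): window [6,9] length 4
  Position 10 ('d'): window [6,10] length 5
  Position 11 ('b'): repeat (last at 7), move window start to 8
  Position 11 ('b'): window [8,11] length 4
Longest substring with no repeats: "cahbf" with length 5

5


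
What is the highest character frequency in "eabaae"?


Input: eabaae
Character counts:
  'a': 3
  'b': 1
  'e': 2
Maximum frequency: 3

3


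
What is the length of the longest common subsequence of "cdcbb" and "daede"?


LCS of "cdcbb" and "daede"
DP table:
           d    a    e    d    e
      0    0    0    0    0    0
  c   0    0    0    0    0    0
  d   0    1    1    1    1    1
  c   0    1    1    1    1    1
  b   0    1    1    1    1    1
  b   0    1    1    1    1    1
LCS length = dp[5][5] = 1

1


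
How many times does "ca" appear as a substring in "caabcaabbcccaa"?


Searching for "ca" in "caabcaabbcccaa"
Scanning each position:
  Position 0: "ca" => MATCH
  Position 1: "aa" => no
  Position 2: "ab" => no
  Position 3: "bc" => no
  Position 4: "ca" => MATCH
  Position 5: "aa" => no
  Position 6: "ab" => no
  Position 7: "bb" => no
  Position 8: "bc" => no
  Position 9: "cc" => no
  Position 10: "cc" => no
  Position 11: "ca" => MATCH
  Position 12: "aa" => no
Total occurrences: 3

3


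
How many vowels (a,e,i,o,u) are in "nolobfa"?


Input: nolobfa
Checking each character:
  'n' at position 0: consonant
  'o' at position 1: vowel (running total: 1)
  'l' at position 2: consonant
  'o' at position 3: vowel (running total: 2)
  'b' at position 4: consonant
  'f' at position 5: consonant
  'a' at position 6: vowel (running total: 3)
Total vowels: 3

3


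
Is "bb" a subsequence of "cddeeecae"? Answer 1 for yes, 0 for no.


Check if "bb" is a subsequence of "cddeeecae"
Greedy scan:
  Position 0 ('c'): no match needed
  Position 1 ('d'): no match needed
  Position 2 ('d'): no match needed
  Position 3 ('e'): no match needed
  Position 4 ('e'): no match needed
  Position 5 ('e'): no match needed
  Position 6 ('c'): no match needed
  Position 7 ('a'): no match needed
  Position 8 ('e'): no match needed
Only matched 0/2 characters => not a subsequence

0


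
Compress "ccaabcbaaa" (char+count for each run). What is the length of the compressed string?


Input: ccaabcbaaa
Runs:
  'c' x 2 => "c2"
  'a' x 2 => "a2"
  'b' x 1 => "b1"
  'c' x 1 => "c1"
  'b' x 1 => "b1"
  'a' x 3 => "a3"
Compressed: "c2a2b1c1b1a3"
Compressed length: 12

12


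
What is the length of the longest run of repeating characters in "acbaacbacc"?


Input: "acbaacbacc"
Scanning for longest run:
  Position 1 ('c'): new char, reset run to 1
  Position 2 ('b'): new char, reset run to 1
  Position 3 ('a'): new char, reset run to 1
  Position 4 ('a'): continues run of 'a', length=2
  Position 5 ('c'): new char, reset run to 1
  Position 6 ('b'): new char, reset run to 1
  Position 7 ('a'): new char, reset run to 1
  Position 8 ('c'): new char, reset run to 1
  Position 9 ('c'): continues run of 'c', length=2
Longest run: 'a' with length 2

2


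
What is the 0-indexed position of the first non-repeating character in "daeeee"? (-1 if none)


Input: daeeee
Character frequencies:
  'a': 1
  'd': 1
  'e': 4
Scanning left to right for freq == 1:
  Position 0 ('d'): unique! => answer = 0

0


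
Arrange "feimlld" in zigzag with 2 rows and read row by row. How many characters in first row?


Zigzag "feimlld" into 2 rows:
Placing characters:
  'f' => row 0
  'e' => row 1
  'i' => row 0
  'm' => row 1
  'l' => row 0
  'l' => row 1
  'd' => row 0
Rows:
  Row 0: "fild"
  Row 1: "eml"
First row length: 4

4


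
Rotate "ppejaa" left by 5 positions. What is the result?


Input: "ppejaa", rotate left by 5
First 5 characters: "ppeja"
Remaining characters: "a"
Concatenate remaining + first: "a" + "ppeja" = "appeja"

appeja


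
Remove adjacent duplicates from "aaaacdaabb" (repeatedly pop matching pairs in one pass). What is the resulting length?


Input: aaaacdaabb
Stack-based adjacent duplicate removal:
  Read 'a': push. Stack: a
  Read 'a': matches stack top 'a' => pop. Stack: (empty)
  Read 'a': push. Stack: a
  Read 'a': matches stack top 'a' => pop. Stack: (empty)
  Read 'c': push. Stack: c
  Read 'd': push. Stack: cd
  Read 'a': push. Stack: cda
  Read 'a': matches stack top 'a' => pop. Stack: cd
  Read 'b': push. Stack: cdb
  Read 'b': matches stack top 'b' => pop. Stack: cd
Final stack: "cd" (length 2)

2


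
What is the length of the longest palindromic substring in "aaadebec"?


Input: "aaadebec"
Checking substrings for palindromes:
  [0:3] "aaa" (len 3) => palindrome
  [4:7] "ebe" (len 3) => palindrome
  [0:2] "aa" (len 2) => palindrome
  [1:3] "aa" (len 2) => palindrome
Longest palindromic substring: "aaa" with length 3

3


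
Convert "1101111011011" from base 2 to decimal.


Input: "1101111011011" in base 2
Positional expansion:
  Digit '1' (value 1) x 2^12 = 4096
  Digit '1' (value 1) x 2^11 = 2048
  Digit '0' (value 0) x 2^10 = 0
  Digit '1' (value 1) x 2^9 = 512
  Digit '1' (value 1) x 2^8 = 256
  Digit '1' (value 1) x 2^7 = 128
  Digit '1' (value 1) x 2^6 = 64
  Digit '0' (value 0) x 2^5 = 0
  Digit '1' (value 1) x 2^4 = 16
  Digit '1' (value 1) x 2^3 = 8
  Digit '0' (value 0) x 2^2 = 0
  Digit '1' (value 1) x 2^1 = 2
  Digit '1' (value 1) x 2^0 = 1
Sum = 7131

7131


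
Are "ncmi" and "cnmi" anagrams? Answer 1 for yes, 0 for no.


Strings: "ncmi", "cnmi"
Sorted first:  cimn
Sorted second: cimn
Sorted forms match => anagrams

1


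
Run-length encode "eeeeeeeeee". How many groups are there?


Input: eeeeeeeeee
Scanning for consecutive runs:
  Group 1: 'e' x 10 (positions 0-9)
Total groups: 1

1


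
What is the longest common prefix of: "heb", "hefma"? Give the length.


Words: heb, hefma
  Position 0: all 'h' => match
  Position 1: all 'e' => match
  Position 2: ('b', 'f') => mismatch, stop
LCP = "he" (length 2)

2


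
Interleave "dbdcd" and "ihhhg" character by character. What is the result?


Interleaving "dbdcd" and "ihhhg":
  Position 0: 'd' from first, 'i' from second => "di"
  Position 1: 'b' from first, 'h' from second => "bh"
  Position 2: 'd' from first, 'h' from second => "dh"
  Position 3: 'c' from first, 'h' from second => "ch"
  Position 4: 'd' from first, 'g' from second => "dg"
Result: dibhdhchdg

dibhdhchdg


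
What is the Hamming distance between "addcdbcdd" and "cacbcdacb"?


Comparing "addcdbcdd" and "cacbcdacb" position by position:
  Position 0: 'a' vs 'c' => differ
  Position 1: 'd' vs 'a' => differ
  Position 2: 'd' vs 'c' => differ
  Position 3: 'c' vs 'b' => differ
  Position 4: 'd' vs 'c' => differ
  Position 5: 'b' vs 'd' => differ
  Position 6: 'c' vs 'a' => differ
  Position 7: 'd' vs 'c' => differ
  Position 8: 'd' vs 'b' => differ
Total differences (Hamming distance): 9

9


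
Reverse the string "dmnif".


Input: dmnif
Reading characters right to left:
  Position 4: 'f'
  Position 3: 'i'
  Position 2: 'n'
  Position 1: 'm'
  Position 0: 'd'
Reversed: finmd

finmd


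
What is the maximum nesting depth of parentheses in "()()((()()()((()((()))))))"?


Input: "()()((()()()((()((()))))))"
Tracking depth:
  Position 0 '(': depth becomes 1
  Position 1 ')': depth becomes 0
  Position 2 '(': depth becomes 1
  Position 3 ')': depth becomes 0
  Position 4 '(': depth becomes 1
  Position 5 '(': depth becomes 2
  Position 6 '(': depth becomes 3
  Position 7 ')': depth becomes 2
  Position 8 '(': depth becomes 3
  Position 9 ')': depth becomes 2
  Position 10 '(': depth becomes 3
  Position 11 ')': depth becomes 2
  Position 12 '(': depth becomes 3
  Position 13 '(': depth becomes 4
  Position 14 '(': depth becomes 5
  Position 15 ')': depth becomes 4
  Position 16 '(': depth becomes 5
  Position 17 '(': depth becomes 6
  Position 18 '(': depth becomes 7
  Position 19 ')': depth becomes 6
  Position 20 ')': depth becomes 5
  Position 21 ')': depth becomes 4
  Position 22 ')': depth becomes 3
  Position 23 ')': depth becomes 2
  Position 24 ')': depth becomes 1
  Position 25 ')': depth becomes 0
Maximum depth reached: 7

7


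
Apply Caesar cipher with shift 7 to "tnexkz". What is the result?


Caesar cipher: shift "tnexkz" by 7
  't' (pos 19) + 7 = pos 0 = 'a'
  'n' (pos 13) + 7 = pos 20 = 'u'
  'e' (pos 4) + 7 = pos 11 = 'l'
  'x' (pos 23) + 7 = pos 4 = 'e'
  'k' (pos 10) + 7 = pos 17 = 'r'
  'z' (pos 25) + 7 = pos 6 = 'g'
Result: aulerg

aulerg


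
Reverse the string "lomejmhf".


Input: lomejmhf
Reading characters right to left:
  Position 7: 'f'
  Position 6: 'h'
  Position 5: 'm'
  Position 4: 'j'
  Position 3: 'e'
  Position 2: 'm'
  Position 1: 'o'
  Position 0: 'l'
Reversed: fhmjemol

fhmjemol


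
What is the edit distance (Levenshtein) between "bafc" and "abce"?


Computing edit distance: "bafc" -> "abce"
DP table:
           a    b    c    e
      0    1    2    3    4
  b   1    1    1    2    3
  a   2    1    2    2    3
  f   3    2    2    3    3
  c   4    3    3    2    3
Edit distance = dp[4][4] = 3

3


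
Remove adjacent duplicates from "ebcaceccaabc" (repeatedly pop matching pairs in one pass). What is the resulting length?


Input: ebcaceccaabc
Stack-based adjacent duplicate removal:
  Read 'e': push. Stack: e
  Read 'b': push. Stack: eb
  Read 'c': push. Stack: ebc
  Read 'a': push. Stack: ebca
  Read 'c': push. Stack: ebcac
  Read 'e': push. Stack: ebcace
  Read 'c': push. Stack: ebcacec
  Read 'c': matches stack top 'c' => pop. Stack: ebcace
  Read 'a': push. Stack: ebcacea
  Read 'a': matches stack top 'a' => pop. Stack: ebcace
  Read 'b': push. Stack: ebcaceb
  Read 'c': push. Stack: ebcacebc
Final stack: "ebcacebc" (length 8)

8


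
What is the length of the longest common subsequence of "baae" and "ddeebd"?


LCS of "baae" and "ddeebd"
DP table:
           d    d    e    e    b    d
      0    0    0    0    0    0    0
  b   0    0    0    0    0    1    1
  a   0    0    0    0    0    1    1
  a   0    0    0    0    0    1    1
  e   0    0    0    1    1    1    1
LCS length = dp[4][6] = 1

1


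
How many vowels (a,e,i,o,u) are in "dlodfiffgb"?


Input: dlodfiffgb
Checking each character:
  'd' at position 0: consonant
  'l' at position 1: consonant
  'o' at position 2: vowel (running total: 1)
  'd' at position 3: consonant
  'f' at position 4: consonant
  'i' at position 5: vowel (running total: 2)
  'f' at position 6: consonant
  'f' at position 7: consonant
  'g' at position 8: consonant
  'b' at position 9: consonant
Total vowels: 2

2


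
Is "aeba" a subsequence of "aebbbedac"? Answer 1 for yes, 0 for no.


Check if "aeba" is a subsequence of "aebbbedac"
Greedy scan:
  Position 0 ('a'): matches sub[0] = 'a'
  Position 1 ('e'): matches sub[1] = 'e'
  Position 2 ('b'): matches sub[2] = 'b'
  Position 3 ('b'): no match needed
  Position 4 ('b'): no match needed
  Position 5 ('e'): no match needed
  Position 6 ('d'): no match needed
  Position 7 ('a'): matches sub[3] = 'a'
  Position 8 ('c'): no match needed
All 4 characters matched => is a subsequence

1


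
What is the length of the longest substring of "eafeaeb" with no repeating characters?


Input: "eafeaeb"
Sliding window (track last position of each char):
  Position 0 ('e'): window [0,0] length 1 -- new best
  Position 1 ('a'): window [0,1] length 2 -- new best
  Position 2 ('f'): window [0,2] length 3 -- new best
  Position 3 ('e'): repeat (last at 0), move window start to 1
  Position 3 ('e'): window [1,3] length 3
  Position 4 ('a'): repeat (last at 1), move window start to 2
  Position 4 ('a'): window [2,4] length 3
  Position 5 ('e'): repeat (last at 3), move window start to 4
  Position 5 ('e'): window [4,5] length 2
  Position 6 ('b'): window [4,6] length 3
Longest substring with no repeats: "eaf" with length 3

3


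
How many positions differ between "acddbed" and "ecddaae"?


Comparing "acddbed" and "ecddaae" position by position:
  Position 0: 'a' vs 'e' => DIFFER
  Position 1: 'c' vs 'c' => same
  Position 2: 'd' vs 'd' => same
  Position 3: 'd' vs 'd' => same
  Position 4: 'b' vs 'a' => DIFFER
  Position 5: 'e' vs 'a' => DIFFER
  Position 6: 'd' vs 'e' => DIFFER
Positions that differ: 4

4


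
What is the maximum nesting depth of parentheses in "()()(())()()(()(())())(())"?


Input: "()()(())()()(()(())())(())"
Tracking depth:
  Position 0 '(': depth becomes 1
  Position 1 ')': depth becomes 0
  Position 2 '(': depth becomes 1
  Position 3 ')': depth becomes 0
  Position 4 '(': depth becomes 1
  Position 5 '(': depth becomes 2
  Position 6 ')': depth becomes 1
  Position 7 ')': depth becomes 0
  Position 8 '(': depth becomes 1
  Position 9 ')': depth becomes 0
  Position 10 '(': depth becomes 1
  Position 11 ')': depth becomes 0
  Position 12 '(': depth becomes 1
  Position 13 '(': depth becomes 2
  Position 14 ')': depth becomes 1
  Position 15 '(': depth becomes 2
  Position 16 '(': depth becomes 3
  Position 17 ')': depth becomes 2
  Position 18 ')': depth becomes 1
  Position 19 '(': depth becomes 2
  Position 20 ')': depth becomes 1
  Position 21 ')': depth becomes 0
  Position 22 '(': depth becomes 1
  Position 23 '(': depth becomes 2
  Position 24 ')': depth becomes 1
  Position 25 ')': depth becomes 0
Maximum depth reached: 3

3


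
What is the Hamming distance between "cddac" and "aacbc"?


Comparing "cddac" and "aacbc" position by position:
  Position 0: 'c' vs 'a' => differ
  Position 1: 'd' vs 'a' => differ
  Position 2: 'd' vs 'c' => differ
  Position 3: 'a' vs 'b' => differ
  Position 4: 'c' vs 'c' => same
Total differences (Hamming distance): 4

4


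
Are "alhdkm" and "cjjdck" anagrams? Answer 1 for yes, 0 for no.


Strings: "alhdkm", "cjjdck"
Sorted first:  adhklm
Sorted second: ccdjjk
Differ at position 0: 'a' vs 'c' => not anagrams

0


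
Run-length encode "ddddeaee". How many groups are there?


Input: ddddeaee
Scanning for consecutive runs:
  Group 1: 'd' x 4 (positions 0-3)
  Group 2: 'e' x 1 (positions 4-4)
  Group 3: 'a' x 1 (positions 5-5)
  Group 4: 'e' x 2 (positions 6-7)
Total groups: 4

4


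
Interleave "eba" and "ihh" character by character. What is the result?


Interleaving "eba" and "ihh":
  Position 0: 'e' from first, 'i' from second => "ei"
  Position 1: 'b' from first, 'h' from second => "bh"
  Position 2: 'a' from first, 'h' from second => "ah"
Result: eibhah

eibhah


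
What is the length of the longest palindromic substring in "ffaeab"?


Input: "ffaeab"
Checking substrings for palindromes:
  [2:5] "aea" (len 3) => palindrome
  [0:2] "ff" (len 2) => palindrome
Longest palindromic substring: "aea" with length 3

3


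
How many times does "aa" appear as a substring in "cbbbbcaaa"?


Searching for "aa" in "cbbbbcaaa"
Scanning each position:
  Position 0: "cb" => no
  Position 1: "bb" => no
  Position 2: "bb" => no
  Position 3: "bb" => no
  Position 4: "bc" => no
  Position 5: "ca" => no
  Position 6: "aa" => MATCH
  Position 7: "aa" => MATCH
Total occurrences: 2

2


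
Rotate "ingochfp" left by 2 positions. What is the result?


Input: "ingochfp", rotate left by 2
First 2 characters: "in"
Remaining characters: "gochfp"
Concatenate remaining + first: "gochfp" + "in" = "gochfpin"

gochfpin


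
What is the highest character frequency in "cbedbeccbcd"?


Input: cbedbeccbcd
Character counts:
  'b': 3
  'c': 4
  'd': 2
  'e': 2
Maximum frequency: 4

4


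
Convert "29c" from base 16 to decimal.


Input: "29c" in base 16
Positional expansion:
  Digit '2' (value 2) x 16^2 = 512
  Digit '9' (value 9) x 16^1 = 144
  Digit 'c' (value 12) x 16^0 = 12
Sum = 668

668


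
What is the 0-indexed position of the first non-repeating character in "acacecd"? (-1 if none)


Input: acacecd
Character frequencies:
  'a': 2
  'c': 3
  'd': 1
  'e': 1
Scanning left to right for freq == 1:
  Position 0 ('a'): freq=2, skip
  Position 1 ('c'): freq=3, skip
  Position 2 ('a'): freq=2, skip
  Position 3 ('c'): freq=3, skip
  Position 4 ('e'): unique! => answer = 4

4


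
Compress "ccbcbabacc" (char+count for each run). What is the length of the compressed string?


Input: ccbcbabacc
Runs:
  'c' x 2 => "c2"
  'b' x 1 => "b1"
  'c' x 1 => "c1"
  'b' x 1 => "b1"
  'a' x 1 => "a1"
  'b' x 1 => "b1"
  'a' x 1 => "a1"
  'c' x 2 => "c2"
Compressed: "c2b1c1b1a1b1a1c2"
Compressed length: 16

16


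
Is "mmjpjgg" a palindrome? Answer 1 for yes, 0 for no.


Input: mmjpjgg
Reversed: ggjpjmm
  Compare pos 0 ('m') with pos 6 ('g'): MISMATCH
  Compare pos 1 ('m') with pos 5 ('g'): MISMATCH
  Compare pos 2 ('j') with pos 4 ('j'): match
Result: not a palindrome

0


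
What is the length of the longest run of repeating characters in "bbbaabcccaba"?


Input: "bbbaabcccaba"
Scanning for longest run:
  Position 1 ('b'): continues run of 'b', length=2
  Position 2 ('b'): continues run of 'b', length=3
  Position 3 ('a'): new char, reset run to 1
  Position 4 ('a'): continues run of 'a', length=2
  Position 5 ('b'): new char, reset run to 1
  Position 6 ('c'): new char, reset run to 1
  Position 7 ('c'): continues run of 'c', length=2
  Position 8 ('c'): continues run of 'c', length=3
  Position 9 ('a'): new char, reset run to 1
  Position 10 ('b'): new char, reset run to 1
  Position 11 ('a'): new char, reset run to 1
Longest run: 'b' with length 3

3


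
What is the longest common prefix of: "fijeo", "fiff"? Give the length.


Words: fijeo, fiff
  Position 0: all 'f' => match
  Position 1: all 'i' => match
  Position 2: ('j', 'f') => mismatch, stop
LCP = "fi" (length 2)

2


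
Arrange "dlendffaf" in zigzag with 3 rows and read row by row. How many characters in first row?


Zigzag "dlendffaf" into 3 rows:
Placing characters:
  'd' => row 0
  'l' => row 1
  'e' => row 2
  'n' => row 1
  'd' => row 0
  'f' => row 1
  'f' => row 2
  'a' => row 1
  'f' => row 0
Rows:
  Row 0: "ddf"
  Row 1: "lnfa"
  Row 2: "ef"
First row length: 3

3


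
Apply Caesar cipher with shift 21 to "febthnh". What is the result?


Caesar cipher: shift "febthnh" by 21
  'f' (pos 5) + 21 = pos 0 = 'a'
  'e' (pos 4) + 21 = pos 25 = 'z'
  'b' (pos 1) + 21 = pos 22 = 'w'
  't' (pos 19) + 21 = pos 14 = 'o'
  'h' (pos 7) + 21 = pos 2 = 'c'
  'n' (pos 13) + 21 = pos 8 = 'i'
  'h' (pos 7) + 21 = pos 2 = 'c'
Result: azwocic

azwocic


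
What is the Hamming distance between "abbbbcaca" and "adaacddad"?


Comparing "abbbbcaca" and "adaacddad" position by position:
  Position 0: 'a' vs 'a' => same
  Position 1: 'b' vs 'd' => differ
  Position 2: 'b' vs 'a' => differ
  Position 3: 'b' vs 'a' => differ
  Position 4: 'b' vs 'c' => differ
  Position 5: 'c' vs 'd' => differ
  Position 6: 'a' vs 'd' => differ
  Position 7: 'c' vs 'a' => differ
  Position 8: 'a' vs 'd' => differ
Total differences (Hamming distance): 8

8


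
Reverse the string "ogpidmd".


Input: ogpidmd
Reading characters right to left:
  Position 6: 'd'
  Position 5: 'm'
  Position 4: 'd'
  Position 3: 'i'
  Position 2: 'p'
  Position 1: 'g'
  Position 0: 'o'
Reversed: dmdipgo

dmdipgo


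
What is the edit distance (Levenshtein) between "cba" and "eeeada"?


Computing edit distance: "cba" -> "eeeada"
DP table:
           e    e    e    a    d    a
      0    1    2    3    4    5    6
  c   1    1    2    3    4    5    6
  b   2    2    2    3    4    5    6
  a   3    3    3    3    3    4    5
Edit distance = dp[3][6] = 5

5


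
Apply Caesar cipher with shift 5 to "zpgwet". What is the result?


Caesar cipher: shift "zpgwet" by 5
  'z' (pos 25) + 5 = pos 4 = 'e'
  'p' (pos 15) + 5 = pos 20 = 'u'
  'g' (pos 6) + 5 = pos 11 = 'l'
  'w' (pos 22) + 5 = pos 1 = 'b'
  'e' (pos 4) + 5 = pos 9 = 'j'
  't' (pos 19) + 5 = pos 24 = 'y'
Result: eulbjy

eulbjy


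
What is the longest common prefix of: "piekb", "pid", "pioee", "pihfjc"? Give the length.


Words: piekb, pid, pioee, pihfjc
  Position 0: all 'p' => match
  Position 1: all 'i' => match
  Position 2: ('e', 'd', 'o', 'h') => mismatch, stop
LCP = "pi" (length 2)

2


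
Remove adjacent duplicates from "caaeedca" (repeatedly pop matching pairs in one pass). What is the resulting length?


Input: caaeedca
Stack-based adjacent duplicate removal:
  Read 'c': push. Stack: c
  Read 'a': push. Stack: ca
  Read 'a': matches stack top 'a' => pop. Stack: c
  Read 'e': push. Stack: ce
  Read 'e': matches stack top 'e' => pop. Stack: c
  Read 'd': push. Stack: cd
  Read 'c': push. Stack: cdc
  Read 'a': push. Stack: cdca
Final stack: "cdca" (length 4)

4


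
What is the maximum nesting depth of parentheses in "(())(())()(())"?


Input: "(())(())()(())"
Tracking depth:
  Position 0 '(': depth becomes 1
  Position 1 '(': depth becomes 2
  Position 2 ')': depth becomes 1
  Position 3 ')': depth becomes 0
  Position 4 '(': depth becomes 1
  Position 5 '(': depth becomes 2
  Position 6 ')': depth becomes 1
  Position 7 ')': depth becomes 0
  Position 8 '(': depth becomes 1
  Position 9 ')': depth becomes 0
  Position 10 '(': depth becomes 1
  Position 11 '(': depth becomes 2
  Position 12 ')': depth becomes 1
  Position 13 ')': depth becomes 0
Maximum depth reached: 2

2


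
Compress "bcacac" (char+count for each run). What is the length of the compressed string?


Input: bcacac
Runs:
  'b' x 1 => "b1"
  'c' x 1 => "c1"
  'a' x 1 => "a1"
  'c' x 1 => "c1"
  'a' x 1 => "a1"
  'c' x 1 => "c1"
Compressed: "b1c1a1c1a1c1"
Compressed length: 12

12


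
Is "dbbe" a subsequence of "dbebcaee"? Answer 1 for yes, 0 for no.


Check if "dbbe" is a subsequence of "dbebcaee"
Greedy scan:
  Position 0 ('d'): matches sub[0] = 'd'
  Position 1 ('b'): matches sub[1] = 'b'
  Position 2 ('e'): no match needed
  Position 3 ('b'): matches sub[2] = 'b'
  Position 4 ('c'): no match needed
  Position 5 ('a'): no match needed
  Position 6 ('e'): matches sub[3] = 'e'
  Position 7 ('e'): no match needed
All 4 characters matched => is a subsequence

1


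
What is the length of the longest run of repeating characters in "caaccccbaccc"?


Input: "caaccccbaccc"
Scanning for longest run:
  Position 1 ('a'): new char, reset run to 1
  Position 2 ('a'): continues run of 'a', length=2
  Position 3 ('c'): new char, reset run to 1
  Position 4 ('c'): continues run of 'c', length=2
  Position 5 ('c'): continues run of 'c', length=3
  Position 6 ('c'): continues run of 'c', length=4
  Position 7 ('b'): new char, reset run to 1
  Position 8 ('a'): new char, reset run to 1
  Position 9 ('c'): new char, reset run to 1
  Position 10 ('c'): continues run of 'c', length=2
  Position 11 ('c'): continues run of 'c', length=3
Longest run: 'c' with length 4

4


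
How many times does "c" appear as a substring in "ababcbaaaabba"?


Searching for "c" in "ababcbaaaabba"
Scanning each position:
  Position 0: "a" => no
  Position 1: "b" => no
  Position 2: "a" => no
  Position 3: "b" => no
  Position 4: "c" => MATCH
  Position 5: "b" => no
  Position 6: "a" => no
  Position 7: "a" => no
  Position 8: "a" => no
  Position 9: "a" => no
  Position 10: "b" => no
  Position 11: "b" => no
  Position 12: "a" => no
Total occurrences: 1

1


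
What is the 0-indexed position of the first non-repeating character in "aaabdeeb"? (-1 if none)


Input: aaabdeeb
Character frequencies:
  'a': 3
  'b': 2
  'd': 1
  'e': 2
Scanning left to right for freq == 1:
  Position 0 ('a'): freq=3, skip
  Position 1 ('a'): freq=3, skip
  Position 2 ('a'): freq=3, skip
  Position 3 ('b'): freq=2, skip
  Position 4 ('d'): unique! => answer = 4

4


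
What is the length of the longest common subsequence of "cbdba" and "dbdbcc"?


LCS of "cbdba" and "dbdbcc"
DP table:
           d    b    d    b    c    c
      0    0    0    0    0    0    0
  c   0    0    0    0    0    1    1
  b   0    0    1    1    1    1    1
  d   0    1    1    2    2    2    2
  b   0    1    2    2    3    3    3
  a   0    1    2    2    3    3    3
LCS length = dp[5][6] = 3

3


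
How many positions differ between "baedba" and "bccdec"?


Comparing "baedba" and "bccdec" position by position:
  Position 0: 'b' vs 'b' => same
  Position 1: 'a' vs 'c' => DIFFER
  Position 2: 'e' vs 'c' => DIFFER
  Position 3: 'd' vs 'd' => same
  Position 4: 'b' vs 'e' => DIFFER
  Position 5: 'a' vs 'c' => DIFFER
Positions that differ: 4

4


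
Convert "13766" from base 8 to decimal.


Input: "13766" in base 8
Positional expansion:
  Digit '1' (value 1) x 8^4 = 4096
  Digit '3' (value 3) x 8^3 = 1536
  Digit '7' (value 7) x 8^2 = 448
  Digit '6' (value 6) x 8^1 = 48
  Digit '6' (value 6) x 8^0 = 6
Sum = 6134

6134


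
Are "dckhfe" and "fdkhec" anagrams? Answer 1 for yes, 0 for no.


Strings: "dckhfe", "fdkhec"
Sorted first:  cdefhk
Sorted second: cdefhk
Sorted forms match => anagrams

1


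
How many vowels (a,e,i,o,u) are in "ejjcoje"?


Input: ejjcoje
Checking each character:
  'e' at position 0: vowel (running total: 1)
  'j' at position 1: consonant
  'j' at position 2: consonant
  'c' at position 3: consonant
  'o' at position 4: vowel (running total: 2)
  'j' at position 5: consonant
  'e' at position 6: vowel (running total: 3)
Total vowels: 3

3


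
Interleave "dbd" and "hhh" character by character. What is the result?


Interleaving "dbd" and "hhh":
  Position 0: 'd' from first, 'h' from second => "dh"
  Position 1: 'b' from first, 'h' from second => "bh"
  Position 2: 'd' from first, 'h' from second => "dh"
Result: dhbhdh

dhbhdh


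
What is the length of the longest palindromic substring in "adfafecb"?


Input: "adfafecb"
Checking substrings for palindromes:
  [2:5] "faf" (len 3) => palindrome
Longest palindromic substring: "faf" with length 3

3


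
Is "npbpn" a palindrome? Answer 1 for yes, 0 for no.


Input: npbpn
Reversed: npbpn
  Compare pos 0 ('n') with pos 4 ('n'): match
  Compare pos 1 ('p') with pos 3 ('p'): match
Result: palindrome

1


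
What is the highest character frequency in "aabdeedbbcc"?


Input: aabdeedbbcc
Character counts:
  'a': 2
  'b': 3
  'c': 2
  'd': 2
  'e': 2
Maximum frequency: 3

3


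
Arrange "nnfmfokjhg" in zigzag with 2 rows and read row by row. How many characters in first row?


Zigzag "nnfmfokjhg" into 2 rows:
Placing characters:
  'n' => row 0
  'n' => row 1
  'f' => row 0
  'm' => row 1
  'f' => row 0
  'o' => row 1
  'k' => row 0
  'j' => row 1
  'h' => row 0
  'g' => row 1
Rows:
  Row 0: "nffkh"
  Row 1: "nmojg"
First row length: 5

5


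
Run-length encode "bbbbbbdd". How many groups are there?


Input: bbbbbbdd
Scanning for consecutive runs:
  Group 1: 'b' x 6 (positions 0-5)
  Group 2: 'd' x 2 (positions 6-7)
Total groups: 2

2


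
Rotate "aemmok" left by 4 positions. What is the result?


Input: "aemmok", rotate left by 4
First 4 characters: "aemm"
Remaining characters: "ok"
Concatenate remaining + first: "ok" + "aemm" = "okaemm"

okaemm


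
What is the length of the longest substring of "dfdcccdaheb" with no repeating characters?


Input: "dfdcccdaheb"
Sliding window (track last position of each char):
  Position 0 ('d'): window [0,0] length 1 -- new best
  Position 1 ('f'): window [0,1] length 2 -- new best
  Position 2 ('d'): repeat (last at 0), move window start to 1
  Position 2 ('d'): window [1,2] length 2
  Position 3 ('c'): window [1,3] length 3 -- new best
  Position 4 ('c'): repeat (last at 3), move window start to 4
  Position 4 ('c'): window [4,4] length 1
  Position 5 ('c'): repeat (last at 4), move window start to 5
  Position 5 ('c'): window [5,5] length 1
  Position 6 ('d'): window [5,6] length 2
  Position 7 ('a'): window [5,7] length 3
  Position 8 ('h'): window [5,8] length 4 -- new best
  Position 9 ('e'): window [5,9] length 5 -- new best
  Position 10 ('b'): window [5,10] length 6 -- new best
Longest substring with no repeats: "cdaheb" with length 6

6


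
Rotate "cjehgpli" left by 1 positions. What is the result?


Input: "cjehgpli", rotate left by 1
First 1 characters: "c"
Remaining characters: "jehgpli"
Concatenate remaining + first: "jehgpli" + "c" = "jehgplic"

jehgplic


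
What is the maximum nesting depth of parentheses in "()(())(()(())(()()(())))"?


Input: "()(())(()(())(()()(())))"
Tracking depth:
  Position 0 '(': depth becomes 1
  Position 1 ')': depth becomes 0
  Position 2 '(': depth becomes 1
  Position 3 '(': depth becomes 2
  Position 4 ')': depth becomes 1
  Position 5 ')': depth becomes 0
  Position 6 '(': depth becomes 1
  Position 7 '(': depth becomes 2
  Position 8 ')': depth becomes 1
  Position 9 '(': depth becomes 2
  Position 10 '(': depth becomes 3
  Position 11 ')': depth becomes 2
  Position 12 ')': depth becomes 1
  Position 13 '(': depth becomes 2
  Position 14 '(': depth becomes 3
  Position 15 ')': depth becomes 2
  Position 16 '(': depth becomes 3
  Position 17 ')': depth becomes 2
  Position 18 '(': depth becomes 3
  Position 19 '(': depth becomes 4
  Position 20 ')': depth becomes 3
  Position 21 ')': depth becomes 2
  Position 22 ')': depth becomes 1
  Position 23 ')': depth becomes 0
Maximum depth reached: 4

4


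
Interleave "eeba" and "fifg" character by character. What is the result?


Interleaving "eeba" and "fifg":
  Position 0: 'e' from first, 'f' from second => "ef"
  Position 1: 'e' from first, 'i' from second => "ei"
  Position 2: 'b' from first, 'f' from second => "bf"
  Position 3: 'a' from first, 'g' from second => "ag"
Result: efeibfag

efeibfag


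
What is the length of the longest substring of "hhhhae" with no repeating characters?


Input: "hhhhae"
Sliding window (track last position of each char):
  Position 0 ('h'): window [0,0] length 1 -- new best
  Position 1 ('h'): repeat (last at 0), move window start to 1
  Position 1 ('h'): window [1,1] length 1
  Position 2 ('h'): repeat (last at 1), move window start to 2
  Position 2 ('h'): window [2,2] length 1
  Position 3 ('h'): repeat (last at 2), move window start to 3
  Position 3 ('h'): window [3,3] length 1
  Position 4 ('a'): window [3,4] length 2 -- new best
  Position 5 ('e'): window [3,5] length 3 -- new best
Longest substring with no repeats: "hae" with length 3

3


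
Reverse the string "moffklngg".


Input: moffklngg
Reading characters right to left:
  Position 8: 'g'
  Position 7: 'g'
  Position 6: 'n'
  Position 5: 'l'
  Position 4: 'k'
  Position 3: 'f'
  Position 2: 'f'
  Position 1: 'o'
  Position 0: 'm'
Reversed: ggnlkffom

ggnlkffom


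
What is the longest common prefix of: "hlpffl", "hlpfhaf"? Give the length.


Words: hlpffl, hlpfhaf
  Position 0: all 'h' => match
  Position 1: all 'l' => match
  Position 2: all 'p' => match
  Position 3: all 'f' => match
  Position 4: ('f', 'h') => mismatch, stop
LCP = "hlpf" (length 4)

4


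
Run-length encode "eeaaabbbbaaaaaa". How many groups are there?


Input: eeaaabbbbaaaaaa
Scanning for consecutive runs:
  Group 1: 'e' x 2 (positions 0-1)
  Group 2: 'a' x 3 (positions 2-4)
  Group 3: 'b' x 4 (positions 5-8)
  Group 4: 'a' x 6 (positions 9-14)
Total groups: 4

4


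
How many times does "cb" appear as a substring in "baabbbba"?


Searching for "cb" in "baabbbba"
Scanning each position:
  Position 0: "ba" => no
  Position 1: "aa" => no
  Position 2: "ab" => no
  Position 3: "bb" => no
  Position 4: "bb" => no
  Position 5: "bb" => no
  Position 6: "ba" => no
Total occurrences: 0

0


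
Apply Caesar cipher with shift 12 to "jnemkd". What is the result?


Caesar cipher: shift "jnemkd" by 12
  'j' (pos 9) + 12 = pos 21 = 'v'
  'n' (pos 13) + 12 = pos 25 = 'z'
  'e' (pos 4) + 12 = pos 16 = 'q'
  'm' (pos 12) + 12 = pos 24 = 'y'
  'k' (pos 10) + 12 = pos 22 = 'w'
  'd' (pos 3) + 12 = pos 15 = 'p'
Result: vzqywp

vzqywp


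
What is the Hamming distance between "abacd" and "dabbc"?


Comparing "abacd" and "dabbc" position by position:
  Position 0: 'a' vs 'd' => differ
  Position 1: 'b' vs 'a' => differ
  Position 2: 'a' vs 'b' => differ
  Position 3: 'c' vs 'b' => differ
  Position 4: 'd' vs 'c' => differ
Total differences (Hamming distance): 5

5


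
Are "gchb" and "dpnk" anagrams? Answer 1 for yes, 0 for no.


Strings: "gchb", "dpnk"
Sorted first:  bcgh
Sorted second: dknp
Differ at position 0: 'b' vs 'd' => not anagrams

0


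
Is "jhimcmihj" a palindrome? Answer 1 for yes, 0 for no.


Input: jhimcmihj
Reversed: jhimcmihj
  Compare pos 0 ('j') with pos 8 ('j'): match
  Compare pos 1 ('h') with pos 7 ('h'): match
  Compare pos 2 ('i') with pos 6 ('i'): match
  Compare pos 3 ('m') with pos 5 ('m'): match
Result: palindrome

1


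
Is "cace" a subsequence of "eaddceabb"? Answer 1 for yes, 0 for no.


Check if "cace" is a subsequence of "eaddceabb"
Greedy scan:
  Position 0 ('e'): no match needed
  Position 1 ('a'): no match needed
  Position 2 ('d'): no match needed
  Position 3 ('d'): no match needed
  Position 4 ('c'): matches sub[0] = 'c'
  Position 5 ('e'): no match needed
  Position 6 ('a'): matches sub[1] = 'a'
  Position 7 ('b'): no match needed
  Position 8 ('b'): no match needed
Only matched 2/4 characters => not a subsequence

0
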